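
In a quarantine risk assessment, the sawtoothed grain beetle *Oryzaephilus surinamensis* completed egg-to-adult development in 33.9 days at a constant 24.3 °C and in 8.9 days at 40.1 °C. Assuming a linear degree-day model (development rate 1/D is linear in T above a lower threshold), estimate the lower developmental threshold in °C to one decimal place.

18.7 °C

Linear rate model ⇒ the product D·(T − T_b) is constant across temperatures.
33.9·(24.3 − T_b) = 8.9·(40.1 − T_b)
T_b = (33.9·24.3 − 8.9·40.1) / (33.9 − 8.9) = 466.88 / 25.0 = 18.675 °C ≈ 18.7 °C.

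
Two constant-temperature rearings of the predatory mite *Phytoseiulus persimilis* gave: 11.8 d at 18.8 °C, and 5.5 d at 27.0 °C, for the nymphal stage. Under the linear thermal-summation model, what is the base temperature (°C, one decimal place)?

Linear rate model ⇒ the product D·(T − T_b) is constant across temperatures.
11.8·(18.8 − T_b) = 5.5·(27.0 − T_b)
T_b = (11.8·18.8 − 5.5·27.0) / (11.8 − 5.5) = 73.34 / 6.3 = 11.641 °C ≈ 11.6 °C.

11.6 °C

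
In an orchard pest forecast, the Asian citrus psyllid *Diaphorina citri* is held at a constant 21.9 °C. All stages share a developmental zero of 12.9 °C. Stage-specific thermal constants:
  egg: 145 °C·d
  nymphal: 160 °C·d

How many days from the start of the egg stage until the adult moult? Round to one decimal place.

Daily accumulation at 21.9 °C = 21.9 − 12.9 = 9.0 DD/day.
Total K = 145 + 160 = 305 DD.
Total duration = 305 / 9.0 = 33.889 ≈ 33.9 days.

33.9 days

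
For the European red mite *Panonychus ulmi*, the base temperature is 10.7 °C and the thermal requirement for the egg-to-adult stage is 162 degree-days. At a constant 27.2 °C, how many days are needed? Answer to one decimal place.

9.8 days

Daily accumulation = 27.2 − 10.7 = 16.5 DD/day.
Duration = 162 / 16.5 = 9.818 ≈ 9.8 days.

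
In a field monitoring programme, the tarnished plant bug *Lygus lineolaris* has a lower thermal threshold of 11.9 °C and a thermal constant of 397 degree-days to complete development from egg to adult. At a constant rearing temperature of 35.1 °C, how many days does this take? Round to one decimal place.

17.1 days

Daily accumulation = 35.1 − 11.9 = 23.2 DD/day.
Duration = 397 / 23.2 = 17.112 ≈ 17.1 days.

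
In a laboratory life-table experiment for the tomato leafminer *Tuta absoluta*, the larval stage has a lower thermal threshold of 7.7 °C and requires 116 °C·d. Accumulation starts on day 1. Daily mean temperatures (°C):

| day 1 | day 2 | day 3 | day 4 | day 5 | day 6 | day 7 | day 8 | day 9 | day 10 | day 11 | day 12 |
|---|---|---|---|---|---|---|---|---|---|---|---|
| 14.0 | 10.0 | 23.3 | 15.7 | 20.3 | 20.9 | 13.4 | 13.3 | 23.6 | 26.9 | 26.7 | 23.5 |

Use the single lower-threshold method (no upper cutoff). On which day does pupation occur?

Daily DD above 7.7 °C: 6.3, 2.3, 15.6, 8.0, 12.6, 13.2, 5.7, 5.6, 15.9, 19.2, 19.0, 15.8.
Cumulative: 6.3, 8.6, 24.2, 32.2, 44.8, 58.0, 63.7, 69.3, 85.2, 104.4, 123.4, 139.2.
The total first reaches 116 DD on day 11.

day 11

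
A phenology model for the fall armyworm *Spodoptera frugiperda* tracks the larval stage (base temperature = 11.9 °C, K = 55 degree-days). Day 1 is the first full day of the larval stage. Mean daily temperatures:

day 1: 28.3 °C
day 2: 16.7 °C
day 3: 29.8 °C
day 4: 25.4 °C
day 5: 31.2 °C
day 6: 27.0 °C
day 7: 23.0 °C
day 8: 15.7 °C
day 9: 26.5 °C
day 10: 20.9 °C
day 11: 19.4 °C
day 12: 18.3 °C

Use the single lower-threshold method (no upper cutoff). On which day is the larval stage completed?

Daily DD above 11.9 °C: 16.4, 4.8, 17.9, 13.5, 19.3, 15.1, 11.1, 3.8, 14.6, 9.0, 7.5, 6.4.
Cumulative: 16.4, 21.2, 39.1, 52.6, 71.9, 87.0, 98.1, 101.9, 116.5, 125.5, 133.0, 139.4.
The total first reaches 55 DD on day 5.

day 5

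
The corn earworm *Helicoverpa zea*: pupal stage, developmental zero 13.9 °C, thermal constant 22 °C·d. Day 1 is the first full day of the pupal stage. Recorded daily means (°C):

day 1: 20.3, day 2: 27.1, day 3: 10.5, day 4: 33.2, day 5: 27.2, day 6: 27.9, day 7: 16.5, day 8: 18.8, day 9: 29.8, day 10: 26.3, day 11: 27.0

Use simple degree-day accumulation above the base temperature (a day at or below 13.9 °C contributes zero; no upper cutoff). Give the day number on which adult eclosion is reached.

day 4

Daily DD above 13.9 °C: 6.4, 13.2, 0.0, 19.3, 13.3, 14.0, 2.6, 4.9, 15.9, 12.4, 13.1.
Cumulative: 6.4, 19.6, 19.6, 38.9, 52.2, 66.2, 68.8, 73.7, 89.6, 102.0, 115.1.
The total first reaches 22 DD on day 4.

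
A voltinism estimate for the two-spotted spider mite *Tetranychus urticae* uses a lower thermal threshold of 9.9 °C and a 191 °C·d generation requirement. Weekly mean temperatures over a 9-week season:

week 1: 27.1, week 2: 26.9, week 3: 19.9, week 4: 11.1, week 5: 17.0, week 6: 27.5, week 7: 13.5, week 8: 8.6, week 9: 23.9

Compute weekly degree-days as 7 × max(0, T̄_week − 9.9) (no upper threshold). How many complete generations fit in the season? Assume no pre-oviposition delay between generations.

3 generations

Weekly DD (7 × max(0, T̄ − 9.9)): 120.4, 119.0, 70.0, 8.4, 49.7, 123.2, 25.2, 0.0, 98.0.
Season total = 613.9 DD.
Complete generations = ⌊613.9 / 191⌋ = 3.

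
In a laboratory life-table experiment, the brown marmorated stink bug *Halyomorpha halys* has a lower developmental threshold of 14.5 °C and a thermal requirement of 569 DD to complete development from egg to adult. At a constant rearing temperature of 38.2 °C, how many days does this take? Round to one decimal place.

24.0 days

Daily accumulation = 38.2 − 14.5 = 23.7 DD/day.
Duration = 569 / 23.7 = 24.008 ≈ 24.0 days.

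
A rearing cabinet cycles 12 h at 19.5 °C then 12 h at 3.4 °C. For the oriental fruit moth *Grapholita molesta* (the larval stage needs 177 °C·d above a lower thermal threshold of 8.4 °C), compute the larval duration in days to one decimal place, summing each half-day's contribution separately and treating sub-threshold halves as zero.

Day half: max(0, 19.5 − 8.4) × 0.5 = 11.1 × 0.5 = 5.55 DD.
Night half: max(0, 3.4 − 8.4) × 0.5 = 0.0 × 0.5 = 0.00 DD.
Per 24 h: 5.55 DD/day.
Duration = 177 / 5.55 = 31.892 ≈ 31.9 days.

31.9 days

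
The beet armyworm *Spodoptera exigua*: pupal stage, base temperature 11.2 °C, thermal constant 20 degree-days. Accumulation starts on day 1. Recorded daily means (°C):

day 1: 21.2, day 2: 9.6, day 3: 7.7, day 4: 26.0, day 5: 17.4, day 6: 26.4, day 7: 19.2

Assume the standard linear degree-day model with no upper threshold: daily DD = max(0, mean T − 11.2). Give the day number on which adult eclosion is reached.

day 4

Daily DD above 11.2 °C: 10.0, 0.0, 0.0, 14.8, 6.2, 15.2, 8.0.
Cumulative: 10.0, 10.0, 10.0, 24.8, 31.0, 46.2, 54.2.
The total first reaches 20 DD on day 4.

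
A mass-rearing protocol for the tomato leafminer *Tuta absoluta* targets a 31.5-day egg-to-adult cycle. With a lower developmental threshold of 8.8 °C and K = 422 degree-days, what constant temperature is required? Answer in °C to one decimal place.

Required daily accumulation = 422 / 31.5 = 13.397 DD/day.
T = T_base + 13.397 = 8.8 + 13.397 = 22.197 ≈ 22.2 °C.

22.2 °C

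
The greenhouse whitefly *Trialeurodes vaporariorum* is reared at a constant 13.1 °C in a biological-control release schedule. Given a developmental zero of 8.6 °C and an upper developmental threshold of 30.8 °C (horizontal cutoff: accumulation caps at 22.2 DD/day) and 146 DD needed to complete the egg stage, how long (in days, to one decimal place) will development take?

32.4 days

Daily accumulation = 13.1 − 8.6 = 4.5 DD/day.
Duration = 146 / 4.5 = 32.444 ≈ 32.4 days.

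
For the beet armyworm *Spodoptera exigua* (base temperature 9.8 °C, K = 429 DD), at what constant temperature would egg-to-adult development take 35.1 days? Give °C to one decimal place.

Required daily accumulation = 429 / 35.1 = 12.222 DD/day.
T = T_base + 12.222 = 9.8 + 12.222 = 22.022 ≈ 22.0 °C.

22.0 °C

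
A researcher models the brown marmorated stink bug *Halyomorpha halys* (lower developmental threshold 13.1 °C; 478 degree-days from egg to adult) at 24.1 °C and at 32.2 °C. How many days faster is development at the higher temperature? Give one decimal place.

18.4 days

At 24.1 °C: 478 / (24.1 − 13.1) = 478 / 11.0 = 43.455 d.
At 32.2 °C: 478 / (32.2 − 13.1) = 478 / 19.1 = 25.026 d.
Difference = |43.455 − 25.026| = 18.428 ≈ 18.4 days.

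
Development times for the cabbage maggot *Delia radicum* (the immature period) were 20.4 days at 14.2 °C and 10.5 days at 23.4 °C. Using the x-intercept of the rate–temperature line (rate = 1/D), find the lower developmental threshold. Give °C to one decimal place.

Equal thermal constants: D₁(T₁ − T_b) = D₂(T₂ − T_b).
20.4·(14.2 − T_b) = 10.5·(23.4 − T_b)
T_b = (20.4·14.2 − 10.5·23.4) / (20.4 − 10.5) = 43.98 / 9.9 = 4.442 °C ≈ 4.4 °C.

4.4 °C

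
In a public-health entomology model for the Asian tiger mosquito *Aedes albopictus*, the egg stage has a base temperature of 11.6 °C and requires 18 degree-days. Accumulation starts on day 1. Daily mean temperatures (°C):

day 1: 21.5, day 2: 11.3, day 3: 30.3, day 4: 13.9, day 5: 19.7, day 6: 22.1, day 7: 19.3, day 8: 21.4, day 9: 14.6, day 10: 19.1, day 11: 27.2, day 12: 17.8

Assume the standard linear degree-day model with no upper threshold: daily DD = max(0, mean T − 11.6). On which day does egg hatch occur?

day 3

Daily DD above 11.6 °C: 9.9, 0.0, 18.7, 2.3, 8.1, 10.5, 7.7, 9.8, 3.0, 7.5, 15.6, 6.2.
Cumulative: 9.9, 9.9, 28.6, 30.9, 39.0, 49.5, 57.2, 67.0, 70.0, 77.5, 93.1, 99.3.
The total first reaches 18 DD on day 3.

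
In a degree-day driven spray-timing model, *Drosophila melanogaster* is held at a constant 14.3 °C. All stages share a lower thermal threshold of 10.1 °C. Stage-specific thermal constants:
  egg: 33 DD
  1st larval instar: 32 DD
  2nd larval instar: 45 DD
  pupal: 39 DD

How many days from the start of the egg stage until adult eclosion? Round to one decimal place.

Daily accumulation at 14.3 °C = 14.3 − 10.1 = 4.2 DD/day.
Total K = 33 + 32 + 45 + 39 = 149 DD.
Total duration = 149 / 4.2 = 35.476 ≈ 35.5 days.

35.5 days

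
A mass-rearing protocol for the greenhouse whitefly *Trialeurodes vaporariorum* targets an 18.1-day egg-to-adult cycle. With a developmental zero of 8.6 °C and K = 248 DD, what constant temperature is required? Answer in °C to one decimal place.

Required daily accumulation = 248 / 18.1 = 13.702 DD/day.
T = T_base + 13.702 = 8.6 + 13.702 = 22.302 ≈ 22.3 °C.

22.3 °C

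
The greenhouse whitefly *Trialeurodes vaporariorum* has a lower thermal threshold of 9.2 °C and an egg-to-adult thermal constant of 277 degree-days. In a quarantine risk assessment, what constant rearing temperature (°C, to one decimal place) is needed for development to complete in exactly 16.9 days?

25.6 °C

Required daily accumulation = 277 / 16.9 = 16.391 DD/day.
T = T_base + 16.391 = 9.2 + 16.391 = 25.591 ≈ 25.6 °C.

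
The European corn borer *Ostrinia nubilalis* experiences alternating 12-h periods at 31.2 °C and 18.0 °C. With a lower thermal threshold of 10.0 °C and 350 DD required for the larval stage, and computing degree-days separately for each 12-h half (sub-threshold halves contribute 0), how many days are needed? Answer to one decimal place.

Day half: max(0, 31.2 − 10.0) × 0.5 = 21.2 × 0.5 = 10.60 DD.
Night half: max(0, 18.0 − 10.0) × 0.5 = 8.0 × 0.5 = 4.00 DD.
Per 24 h: 14.60 DD/day.
Duration = 350 / 14.60 = 23.973 ≈ 24.0 days.

24.0 days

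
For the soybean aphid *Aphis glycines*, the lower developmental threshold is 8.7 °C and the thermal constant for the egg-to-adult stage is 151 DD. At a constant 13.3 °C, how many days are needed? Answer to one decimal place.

32.8 days

Daily accumulation = 13.3 − 8.7 = 4.6 DD/day.
Duration = 151 / 4.6 = 32.826 ≈ 32.8 days.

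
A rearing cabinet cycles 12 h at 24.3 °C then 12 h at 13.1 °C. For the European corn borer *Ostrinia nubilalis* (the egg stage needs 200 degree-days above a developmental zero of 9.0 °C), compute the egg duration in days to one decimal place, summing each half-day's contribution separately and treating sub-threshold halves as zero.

Day half: max(0, 24.3 − 9.0) × 0.5 = 15.3 × 0.5 = 7.65 DD.
Night half: max(0, 13.1 − 9.0) × 0.5 = 4.1 × 0.5 = 2.05 DD.
Per 24 h: 9.70 DD/day.
Duration = 200 / 9.70 = 20.619 ≈ 20.6 days.

20.6 days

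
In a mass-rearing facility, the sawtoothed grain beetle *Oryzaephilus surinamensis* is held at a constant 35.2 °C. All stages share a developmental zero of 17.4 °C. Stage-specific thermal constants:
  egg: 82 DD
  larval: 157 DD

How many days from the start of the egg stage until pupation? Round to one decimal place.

13.4 days

Daily accumulation at 35.2 °C = 35.2 − 17.4 = 17.8 DD/day.
Total K = 82 + 157 = 239 DD.
Total duration = 239 / 17.8 = 13.427 ≈ 13.4 days.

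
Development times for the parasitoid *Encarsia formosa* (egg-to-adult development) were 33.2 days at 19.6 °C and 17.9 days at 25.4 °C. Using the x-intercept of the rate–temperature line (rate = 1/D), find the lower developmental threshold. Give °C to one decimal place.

Under the model K = D·(T − T_b), so D₁·(T₁ − T_b) = D₂·(T₂ − T_b).
33.2·(19.6 − T_b) = 17.9·(25.4 − T_b)
T_b = (33.2·19.6 − 17.9·25.4) / (33.2 − 17.9) = 196.06 / 15.3 = 12.814 °C ≈ 12.8 °C.

12.8 °C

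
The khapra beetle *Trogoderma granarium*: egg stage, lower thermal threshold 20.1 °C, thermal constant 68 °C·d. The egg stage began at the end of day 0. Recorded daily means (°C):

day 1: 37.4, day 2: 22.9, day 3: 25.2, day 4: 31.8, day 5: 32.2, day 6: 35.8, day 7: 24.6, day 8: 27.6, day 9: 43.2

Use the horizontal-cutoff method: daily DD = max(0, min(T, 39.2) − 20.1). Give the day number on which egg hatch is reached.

Daily DD above 20.1 °C (capped at 19.1): 17.3, 2.8, 5.1, 11.7, 12.1, 15.7, 4.5, 7.5, 19.1.
Cumulative: 17.3, 20.1, 25.2, 36.9, 49.0, 64.7, 69.2, 76.7, 95.8.
The total first reaches 68 DD on day 7.

day 7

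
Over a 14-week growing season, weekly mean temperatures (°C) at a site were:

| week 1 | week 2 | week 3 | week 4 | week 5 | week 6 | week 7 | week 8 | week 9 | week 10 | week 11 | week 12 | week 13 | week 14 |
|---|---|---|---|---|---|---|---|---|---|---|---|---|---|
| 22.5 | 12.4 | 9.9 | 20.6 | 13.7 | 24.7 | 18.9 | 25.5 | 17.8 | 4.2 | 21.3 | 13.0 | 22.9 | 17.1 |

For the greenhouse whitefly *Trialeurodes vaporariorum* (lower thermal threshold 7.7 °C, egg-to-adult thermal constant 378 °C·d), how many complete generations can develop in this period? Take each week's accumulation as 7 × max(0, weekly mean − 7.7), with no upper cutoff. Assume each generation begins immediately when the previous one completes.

Weekly DD (7 × max(0, T̄ − 7.7)): 103.6, 32.9, 15.4, 90.3, 42.0, 119.0, 78.4, 124.6, 70.7, 0.0, 95.2, 37.1, 106.4, 65.8.
Season total = 981.4 DD.
Complete generations = ⌊981.4 / 378⌋ = 2.

2 generations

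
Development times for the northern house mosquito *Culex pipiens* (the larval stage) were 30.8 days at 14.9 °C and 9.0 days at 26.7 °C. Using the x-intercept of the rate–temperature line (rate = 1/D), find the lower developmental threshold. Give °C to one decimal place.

10.0 °C

Equal thermal constants: D₁(T₁ − T_b) = D₂(T₂ − T_b).
30.8·(14.9 − T_b) = 9.0·(26.7 − T_b)
T_b = (30.8·14.9 − 9.0·26.7) / (30.8 − 9.0) = 218.62 / 21.8 = 10.028 °C ≈ 10.0 °C.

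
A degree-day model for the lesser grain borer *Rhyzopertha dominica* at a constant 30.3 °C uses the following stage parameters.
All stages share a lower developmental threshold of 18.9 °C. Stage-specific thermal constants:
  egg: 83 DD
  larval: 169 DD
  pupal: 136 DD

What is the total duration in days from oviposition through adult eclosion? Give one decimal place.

Daily accumulation at 30.3 °C = 30.3 − 18.9 = 11.4 DD/day.
Total K = 83 + 169 + 136 = 388 DD.
Total duration = 388 / 11.4 = 34.035 ≈ 34.0 days.

34.0 days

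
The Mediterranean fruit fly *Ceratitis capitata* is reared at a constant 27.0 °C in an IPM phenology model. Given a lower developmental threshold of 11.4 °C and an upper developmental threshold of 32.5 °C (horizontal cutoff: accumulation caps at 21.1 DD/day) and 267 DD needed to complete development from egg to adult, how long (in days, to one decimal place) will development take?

Daily accumulation = 27.0 − 11.4 = 15.6 DD/day.
Duration = 267 / 15.6 = 17.115 ≈ 17.1 days.

17.1 days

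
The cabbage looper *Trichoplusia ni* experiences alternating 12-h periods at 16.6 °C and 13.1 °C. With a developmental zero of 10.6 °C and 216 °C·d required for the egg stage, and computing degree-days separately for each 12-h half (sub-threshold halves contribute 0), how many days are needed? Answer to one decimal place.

50.8 days

Day half: max(0, 16.6 − 10.6) × 0.5 = 6.0 × 0.5 = 3.00 DD.
Night half: max(0, 13.1 − 10.6) × 0.5 = 2.5 × 0.5 = 1.25 DD.
Per 24 h: 4.25 DD/day.
Duration = 216 / 4.25 = 50.824 ≈ 50.8 days.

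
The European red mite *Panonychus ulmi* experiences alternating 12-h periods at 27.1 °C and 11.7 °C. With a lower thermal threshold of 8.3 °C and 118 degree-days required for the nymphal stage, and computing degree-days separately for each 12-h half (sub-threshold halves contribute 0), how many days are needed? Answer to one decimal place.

Day half: max(0, 27.1 − 8.3) × 0.5 = 18.8 × 0.5 = 9.40 DD.
Night half: max(0, 11.7 − 8.3) × 0.5 = 3.4 × 0.5 = 1.70 DD.
Per 24 h: 11.10 DD/day.
Duration = 118 / 11.10 = 10.631 ≈ 10.6 days.

10.6 days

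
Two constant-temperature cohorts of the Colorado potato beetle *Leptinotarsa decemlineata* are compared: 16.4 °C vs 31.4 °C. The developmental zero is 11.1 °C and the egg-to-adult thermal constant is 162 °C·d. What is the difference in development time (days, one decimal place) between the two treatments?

22.6 days

At 16.4 °C: 162 / (16.4 − 11.1) = 162 / 5.3 = 30.566 d.
At 31.4 °C: 162 / (31.4 − 11.1) = 162 / 20.3 = 7.980 d.
Difference = |30.566 − 7.980| = 22.586 ≈ 22.6 days.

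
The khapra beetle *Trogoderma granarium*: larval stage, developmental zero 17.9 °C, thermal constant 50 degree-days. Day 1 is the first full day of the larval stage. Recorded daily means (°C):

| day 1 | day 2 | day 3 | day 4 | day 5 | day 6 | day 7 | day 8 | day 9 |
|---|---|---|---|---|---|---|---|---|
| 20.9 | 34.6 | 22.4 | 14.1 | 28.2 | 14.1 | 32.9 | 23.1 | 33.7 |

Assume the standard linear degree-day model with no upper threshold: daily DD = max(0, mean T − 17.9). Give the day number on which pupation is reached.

day 8

Daily DD above 17.9 °C: 3.0, 16.7, 4.5, 0.0, 10.3, 0.0, 15.0, 5.2, 15.8.
Cumulative: 3.0, 19.7, 24.2, 24.2, 34.5, 34.5, 49.5, 54.7, 70.5.
The total first reaches 50 DD on day 8.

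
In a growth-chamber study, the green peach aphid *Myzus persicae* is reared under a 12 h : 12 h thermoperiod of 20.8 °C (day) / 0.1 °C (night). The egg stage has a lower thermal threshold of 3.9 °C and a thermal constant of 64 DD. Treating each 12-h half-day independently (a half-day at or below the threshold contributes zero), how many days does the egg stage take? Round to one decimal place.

7.6 days

Day half: max(0, 20.8 − 3.9) × 0.5 = 16.9 × 0.5 = 8.45 DD.
Night half: max(0, 0.1 − 3.9) × 0.5 = 0.0 × 0.5 = 0.00 DD.
Per 24 h: 8.45 DD/day.
Duration = 64 / 8.45 = 7.574 ≈ 7.6 days.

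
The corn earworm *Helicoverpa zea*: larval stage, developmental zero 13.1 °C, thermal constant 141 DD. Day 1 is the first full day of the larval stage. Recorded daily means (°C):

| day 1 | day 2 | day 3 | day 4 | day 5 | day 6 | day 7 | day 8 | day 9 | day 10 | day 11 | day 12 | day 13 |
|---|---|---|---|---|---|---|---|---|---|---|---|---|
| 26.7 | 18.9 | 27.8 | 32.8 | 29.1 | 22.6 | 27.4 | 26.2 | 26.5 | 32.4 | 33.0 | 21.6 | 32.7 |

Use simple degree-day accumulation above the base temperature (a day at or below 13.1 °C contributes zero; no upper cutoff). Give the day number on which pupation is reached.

Daily DD above 13.1 °C: 13.6, 5.8, 14.7, 19.7, 16.0, 9.5, 14.3, 13.1, 13.4, 19.3, 19.9, 8.5, 19.6.
Cumulative: 13.6, 19.4, 34.1, 53.8, 69.8, 79.3, 93.6, 106.7, 120.1, 139.4, 159.3, 167.8, 187.4.
The total first reaches 141 DD on day 11.

day 11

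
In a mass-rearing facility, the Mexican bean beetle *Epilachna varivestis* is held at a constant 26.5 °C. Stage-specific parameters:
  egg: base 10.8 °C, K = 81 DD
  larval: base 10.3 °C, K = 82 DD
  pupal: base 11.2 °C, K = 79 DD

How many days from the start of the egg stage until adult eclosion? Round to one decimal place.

15.4 days

egg: 81 / (26.5 − 10.8) = 81 / 15.7 = 5.159 d.
larval: 82 / (26.5 − 10.3) = 82 / 16.2 = 5.062 d.
pupal: 79 / (26.5 − 11.2) = 79 / 15.3 = 5.163 d.
Sum = 15.384 ≈ 15.4 days.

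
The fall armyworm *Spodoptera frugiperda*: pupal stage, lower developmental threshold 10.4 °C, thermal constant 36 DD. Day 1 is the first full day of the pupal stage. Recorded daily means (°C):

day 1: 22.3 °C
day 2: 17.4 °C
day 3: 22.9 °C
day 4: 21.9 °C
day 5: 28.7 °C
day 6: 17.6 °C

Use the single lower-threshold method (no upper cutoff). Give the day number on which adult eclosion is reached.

day 4

Daily DD above 10.4 °C: 11.9, 7.0, 12.5, 11.5, 18.3, 7.2.
Cumulative: 11.9, 18.9, 31.4, 42.9, 61.2, 68.4.
The total first reaches 36 DD on day 4.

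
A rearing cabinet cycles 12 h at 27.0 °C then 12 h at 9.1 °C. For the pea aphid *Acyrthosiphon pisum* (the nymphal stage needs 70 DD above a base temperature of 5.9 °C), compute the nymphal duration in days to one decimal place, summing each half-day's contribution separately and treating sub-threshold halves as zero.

5.8 days

Day half: max(0, 27.0 − 5.9) × 0.5 = 21.1 × 0.5 = 10.55 DD.
Night half: max(0, 9.1 − 5.9) × 0.5 = 3.2 × 0.5 = 1.60 DD.
Per 24 h: 12.15 DD/day.
Duration = 70 / 12.15 = 5.761 ≈ 5.8 days.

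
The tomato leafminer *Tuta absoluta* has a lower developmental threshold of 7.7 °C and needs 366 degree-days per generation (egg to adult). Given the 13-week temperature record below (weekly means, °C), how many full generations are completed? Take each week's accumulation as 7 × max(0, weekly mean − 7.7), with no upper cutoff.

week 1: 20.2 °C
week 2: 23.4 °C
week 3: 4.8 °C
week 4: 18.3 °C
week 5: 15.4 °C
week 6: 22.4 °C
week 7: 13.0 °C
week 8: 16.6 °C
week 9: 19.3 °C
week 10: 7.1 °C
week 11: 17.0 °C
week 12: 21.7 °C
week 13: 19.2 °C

2 generations

Weekly DD (7 × max(0, T̄ − 7.7)): 87.5, 109.9, 0.0, 74.2, 53.9, 102.9, 37.1, 62.3, 81.2, 0.0, 65.1, 98.0, 80.5.
Season total = 852.6 DD.
Complete generations = ⌊852.6 / 366⌋ = 2.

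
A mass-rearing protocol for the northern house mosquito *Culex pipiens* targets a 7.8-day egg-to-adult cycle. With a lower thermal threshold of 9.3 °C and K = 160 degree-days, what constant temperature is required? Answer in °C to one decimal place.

29.8 °C

Required daily accumulation = 160 / 7.8 = 20.513 DD/day.
T = T_base + 20.513 = 9.3 + 20.513 = 29.813 ≈ 29.8 °C.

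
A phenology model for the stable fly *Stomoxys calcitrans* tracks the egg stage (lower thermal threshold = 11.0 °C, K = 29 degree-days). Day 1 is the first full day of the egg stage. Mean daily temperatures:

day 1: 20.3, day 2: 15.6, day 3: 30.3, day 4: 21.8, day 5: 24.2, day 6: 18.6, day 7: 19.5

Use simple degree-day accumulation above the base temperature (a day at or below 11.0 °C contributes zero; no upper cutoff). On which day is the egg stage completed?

Daily DD above 11.0 °C: 9.3, 4.6, 19.3, 10.8, 13.2, 7.6, 8.5.
Cumulative: 9.3, 13.9, 33.2, 44.0, 57.2, 64.8, 73.3.
The total first reaches 29 DD on day 3.

day 3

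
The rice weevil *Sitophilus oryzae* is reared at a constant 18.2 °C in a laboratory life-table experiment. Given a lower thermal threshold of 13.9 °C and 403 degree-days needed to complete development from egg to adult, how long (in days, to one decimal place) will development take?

Daily accumulation = 18.2 − 13.9 = 4.3 DD/day.
Duration = 403 / 4.3 = 93.721 ≈ 93.7 days.

93.7 days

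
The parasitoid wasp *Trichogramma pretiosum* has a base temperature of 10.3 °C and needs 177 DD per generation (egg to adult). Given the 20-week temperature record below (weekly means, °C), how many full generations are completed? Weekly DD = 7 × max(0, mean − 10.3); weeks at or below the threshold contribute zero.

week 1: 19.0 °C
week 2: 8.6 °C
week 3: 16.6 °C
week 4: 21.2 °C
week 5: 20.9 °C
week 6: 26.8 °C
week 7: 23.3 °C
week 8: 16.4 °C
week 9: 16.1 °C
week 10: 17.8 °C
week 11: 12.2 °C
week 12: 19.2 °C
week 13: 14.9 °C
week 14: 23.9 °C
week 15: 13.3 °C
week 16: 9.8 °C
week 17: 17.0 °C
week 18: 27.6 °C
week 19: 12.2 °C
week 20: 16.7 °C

Weekly DD (7 × max(0, T̄ − 10.3)): 60.9, 0.0, 44.1, 76.3, 74.2, 115.5, 91.0, 42.7, 40.6, 52.5, 13.3, 62.3, 32.2, 95.2, 21.0, 0.0, 46.9, 121.1, 13.3, 44.8.
Season total = 1047.9 DD.
Complete generations = ⌊1047.9 / 177⌋ = 5.

5 generations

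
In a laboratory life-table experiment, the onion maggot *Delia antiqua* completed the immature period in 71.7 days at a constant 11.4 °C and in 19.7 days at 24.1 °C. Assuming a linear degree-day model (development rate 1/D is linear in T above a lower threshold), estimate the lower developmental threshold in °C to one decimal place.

6.6 °C

Linear rate model ⇒ the product D·(T − T_b) is constant across temperatures.
71.7·(11.4 − T_b) = 19.7·(24.1 − T_b)
T_b = (71.7·11.4 − 19.7·24.1) / (71.7 − 19.7) = 342.61 / 52.0 = 6.589 °C ≈ 6.6 °C.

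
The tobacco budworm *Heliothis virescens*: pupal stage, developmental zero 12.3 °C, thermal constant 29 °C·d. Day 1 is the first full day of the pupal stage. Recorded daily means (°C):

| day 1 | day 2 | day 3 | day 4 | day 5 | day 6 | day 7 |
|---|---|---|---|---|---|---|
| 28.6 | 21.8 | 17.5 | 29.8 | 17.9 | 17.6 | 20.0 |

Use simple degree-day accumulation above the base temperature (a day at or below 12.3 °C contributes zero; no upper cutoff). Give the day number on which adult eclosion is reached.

Daily DD above 12.3 °C: 16.3, 9.5, 5.2, 17.5, 5.6, 5.3, 7.7.
Cumulative: 16.3, 25.8, 31.0, 48.5, 54.1, 59.4, 67.1.
The total first reaches 29 DD on day 3.

day 3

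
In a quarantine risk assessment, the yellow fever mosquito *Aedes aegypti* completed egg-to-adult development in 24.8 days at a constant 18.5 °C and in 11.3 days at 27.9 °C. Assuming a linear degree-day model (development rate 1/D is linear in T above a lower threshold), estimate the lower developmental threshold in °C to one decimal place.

Linear rate model ⇒ the product D·(T − T_b) is constant across temperatures.
24.8·(18.5 − T_b) = 11.3·(27.9 − T_b)
T_b = (24.8·18.5 − 11.3·27.9) / (24.8 − 11.3) = 143.53 / 13.5 = 10.632 °C ≈ 10.6 °C.

10.6 °C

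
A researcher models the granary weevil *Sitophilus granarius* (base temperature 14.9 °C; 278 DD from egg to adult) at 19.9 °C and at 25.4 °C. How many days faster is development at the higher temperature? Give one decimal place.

29.1 days

At 19.9 °C: 278 / (19.9 − 14.9) = 278 / 5.0 = 55.600 d.
At 25.4 °C: 278 / (25.4 − 14.9) = 278 / 10.5 = 26.476 d.
Difference = |55.600 − 26.476| = 29.124 ≈ 29.1 days.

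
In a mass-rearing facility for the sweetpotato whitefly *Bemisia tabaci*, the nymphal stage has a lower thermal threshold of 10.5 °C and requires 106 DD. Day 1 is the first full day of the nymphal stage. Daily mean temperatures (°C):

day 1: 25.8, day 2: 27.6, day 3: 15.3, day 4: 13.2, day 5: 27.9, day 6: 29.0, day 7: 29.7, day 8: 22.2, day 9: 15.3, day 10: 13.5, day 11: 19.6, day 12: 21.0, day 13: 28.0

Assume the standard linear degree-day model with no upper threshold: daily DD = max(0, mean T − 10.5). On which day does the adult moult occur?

day 8

Daily DD above 10.5 °C: 15.3, 17.1, 4.8, 2.7, 17.4, 18.5, 19.2, 11.7, 4.8, 3.0, 9.1, 10.5, 17.5.
Cumulative: 15.3, 32.4, 37.2, 39.9, 57.3, 75.8, 95.0, 106.7, 111.5, 114.5, 123.6, 134.1, 151.6.
The total first reaches 106 DD on day 8.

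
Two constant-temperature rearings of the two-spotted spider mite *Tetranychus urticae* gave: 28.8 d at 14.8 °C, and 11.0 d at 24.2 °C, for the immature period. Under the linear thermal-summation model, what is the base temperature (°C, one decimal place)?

9.0 °C

Linear rate model ⇒ the product D·(T − T_b) is constant across temperatures.
28.8·(14.8 − T_b) = 11.0·(24.2 − T_b)
T_b = (28.8·14.8 − 11.0·24.2) / (28.8 − 11.0) = 160.04 / 17.8 = 8.991 °C ≈ 9.0 °C.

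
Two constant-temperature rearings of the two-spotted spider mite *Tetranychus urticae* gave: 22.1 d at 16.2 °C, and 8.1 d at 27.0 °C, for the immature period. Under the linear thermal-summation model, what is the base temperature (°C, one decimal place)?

Equal thermal constants: D₁(T₁ − T_b) = D₂(T₂ − T_b).
22.1·(16.2 − T_b) = 8.1·(27.0 − T_b)
T_b = (22.1·16.2 − 8.1·27.0) / (22.1 − 8.1) = 139.32 / 14.0 = 9.951 °C ≈ 10.0 °C.

10.0 °C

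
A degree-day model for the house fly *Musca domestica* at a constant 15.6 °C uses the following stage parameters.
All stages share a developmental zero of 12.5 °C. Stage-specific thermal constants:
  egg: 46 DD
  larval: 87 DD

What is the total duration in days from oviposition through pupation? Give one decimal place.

Daily accumulation at 15.6 °C = 15.6 − 12.5 = 3.1 DD/day.
Total K = 46 + 87 = 133 DD.
Total duration = 133 / 3.1 = 42.903 ≈ 42.9 days.

42.9 days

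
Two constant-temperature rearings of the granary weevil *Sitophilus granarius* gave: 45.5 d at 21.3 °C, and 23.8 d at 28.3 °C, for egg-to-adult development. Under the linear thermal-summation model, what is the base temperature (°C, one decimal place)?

Linear rate model ⇒ the product D·(T − T_b) is constant across temperatures.
45.5·(21.3 − T_b) = 23.8·(28.3 − T_b)
T_b = (45.5·21.3 − 23.8·28.3) / (45.5 − 23.8) = 295.61 / 21.7 = 13.623 °C ≈ 13.6 °C.

13.6 °C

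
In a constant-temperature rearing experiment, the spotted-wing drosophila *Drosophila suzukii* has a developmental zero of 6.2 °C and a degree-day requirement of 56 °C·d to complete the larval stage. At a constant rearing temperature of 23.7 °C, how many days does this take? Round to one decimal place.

3.2 days

Daily accumulation = 23.7 − 6.2 = 17.5 DD/day.
Duration = 56 / 17.5 = 3.200 ≈ 3.2 days.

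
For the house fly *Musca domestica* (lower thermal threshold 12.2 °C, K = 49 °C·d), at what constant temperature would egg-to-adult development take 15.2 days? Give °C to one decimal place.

15.4 °C

Required daily accumulation = 49 / 15.2 = 3.224 DD/day.
T = T_base + 3.224 = 12.2 + 3.224 = 15.424 ≈ 15.4 °C.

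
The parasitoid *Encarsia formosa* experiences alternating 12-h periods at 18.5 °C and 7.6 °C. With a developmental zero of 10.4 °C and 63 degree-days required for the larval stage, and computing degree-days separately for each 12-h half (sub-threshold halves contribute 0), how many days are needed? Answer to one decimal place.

Day half: max(0, 18.5 − 10.4) × 0.5 = 8.1 × 0.5 = 4.05 DD.
Night half: max(0, 7.6 − 10.4) × 0.5 = 0.0 × 0.5 = 0.00 DD.
Per 24 h: 4.05 DD/day.
Duration = 63 / 4.05 = 15.556 ≈ 15.6 days.

15.6 days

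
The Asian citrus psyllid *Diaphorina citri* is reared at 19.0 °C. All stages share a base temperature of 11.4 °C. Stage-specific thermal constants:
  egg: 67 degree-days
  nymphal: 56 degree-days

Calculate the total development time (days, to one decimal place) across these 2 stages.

16.2 days

Daily accumulation at 19.0 °C = 19.0 − 11.4 = 7.6 DD/day.
Total K = 67 + 56 = 123 DD.
Total duration = 123 / 7.6 = 16.184 ≈ 16.2 days.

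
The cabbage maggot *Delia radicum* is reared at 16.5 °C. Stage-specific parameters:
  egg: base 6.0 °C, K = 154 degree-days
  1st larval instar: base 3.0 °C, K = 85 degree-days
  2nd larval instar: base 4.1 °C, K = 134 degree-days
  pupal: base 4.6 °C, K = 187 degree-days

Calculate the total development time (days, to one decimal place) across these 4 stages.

egg: 154 / (16.5 − 6.0) = 154 / 10.5 = 14.667 d.
1st larval instar: 85 / (16.5 − 3.0) = 85 / 13.5 = 6.296 d.
2nd larval instar: 134 / (16.5 − 4.1) = 134 / 12.4 = 10.806 d.
pupal: 187 / (16.5 − 4.6) = 187 / 11.9 = 15.714 d.
Sum = 47.484 ≈ 47.5 days.

47.5 days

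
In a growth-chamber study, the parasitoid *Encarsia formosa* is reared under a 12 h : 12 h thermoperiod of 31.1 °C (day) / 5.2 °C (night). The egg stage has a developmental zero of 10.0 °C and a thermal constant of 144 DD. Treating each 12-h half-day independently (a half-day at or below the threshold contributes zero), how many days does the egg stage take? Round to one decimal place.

13.6 days

Day half: max(0, 31.1 − 10.0) × 0.5 = 21.1 × 0.5 = 10.55 DD.
Night half: max(0, 5.2 − 10.0) × 0.5 = 0.0 × 0.5 = 0.00 DD.
Per 24 h: 10.55 DD/day.
Duration = 144 / 10.55 = 13.649 ≈ 13.6 days.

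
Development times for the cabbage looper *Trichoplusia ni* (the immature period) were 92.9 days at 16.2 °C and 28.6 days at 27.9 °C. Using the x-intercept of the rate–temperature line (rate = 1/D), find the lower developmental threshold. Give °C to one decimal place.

11.0 °C

Linear rate model ⇒ the product D·(T − T_b) is constant across temperatures.
92.9·(16.2 − T_b) = 28.6·(27.9 − T_b)
T_b = (92.9·16.2 − 28.6·27.9) / (92.9 − 28.6) = 707.04 / 64.3 = 10.996 °C ≈ 11.0 °C.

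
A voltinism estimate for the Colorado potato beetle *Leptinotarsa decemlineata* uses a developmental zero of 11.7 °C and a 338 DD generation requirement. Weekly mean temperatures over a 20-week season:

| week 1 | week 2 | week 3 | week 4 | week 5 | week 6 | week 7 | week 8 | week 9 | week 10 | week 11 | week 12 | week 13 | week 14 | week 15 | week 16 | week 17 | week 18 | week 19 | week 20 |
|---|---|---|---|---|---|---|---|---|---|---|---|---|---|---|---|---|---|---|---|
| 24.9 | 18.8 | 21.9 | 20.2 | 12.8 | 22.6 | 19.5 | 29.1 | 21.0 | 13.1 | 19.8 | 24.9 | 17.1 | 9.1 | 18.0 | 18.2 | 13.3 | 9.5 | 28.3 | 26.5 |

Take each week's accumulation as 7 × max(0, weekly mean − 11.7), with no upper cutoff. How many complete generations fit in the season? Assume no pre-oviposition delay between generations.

Weekly DD (7 × max(0, T̄ − 11.7)): 92.4, 49.7, 71.4, 59.5, 7.7, 76.3, 54.6, 121.8, 65.1, 9.8, 56.7, 92.4, 37.8, 0.0, 44.1, 45.5, 11.2, 0.0, 116.2, 103.6.
Season total = 1115.8 DD.
Complete generations = ⌊1115.8 / 338⌋ = 3.

3 generations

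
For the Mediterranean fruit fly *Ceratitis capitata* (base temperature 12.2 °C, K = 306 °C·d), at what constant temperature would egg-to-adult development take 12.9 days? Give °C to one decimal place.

Required daily accumulation = 306 / 12.9 = 23.721 DD/day.
T = T_base + 23.721 = 12.2 + 23.721 = 35.921 ≈ 35.9 °C.

35.9 °C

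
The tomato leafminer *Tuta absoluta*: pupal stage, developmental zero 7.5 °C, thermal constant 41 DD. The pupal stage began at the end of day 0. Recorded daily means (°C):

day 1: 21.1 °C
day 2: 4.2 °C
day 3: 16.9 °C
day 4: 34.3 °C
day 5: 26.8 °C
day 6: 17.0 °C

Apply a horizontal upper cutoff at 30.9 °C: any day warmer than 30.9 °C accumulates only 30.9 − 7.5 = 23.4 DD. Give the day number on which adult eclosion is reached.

Daily DD above 7.5 °C (capped at 23.4): 13.6, 0.0, 9.4, 23.4, 19.3, 9.5.
Cumulative: 13.6, 13.6, 23.0, 46.4, 65.7, 75.2.
The total first reaches 41 DD on day 4.

day 4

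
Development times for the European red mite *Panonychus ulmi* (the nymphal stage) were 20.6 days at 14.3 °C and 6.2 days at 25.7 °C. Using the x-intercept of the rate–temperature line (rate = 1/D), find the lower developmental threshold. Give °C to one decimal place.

Linear rate model ⇒ the product D·(T − T_b) is constant across temperatures.
20.6·(14.3 − T_b) = 6.2·(25.7 − T_b)
T_b = (20.6·14.3 − 6.2·25.7) / (20.6 − 6.2) = 135.24 / 14.4 = 9.392 °C ≈ 9.4 °C.

9.4 °C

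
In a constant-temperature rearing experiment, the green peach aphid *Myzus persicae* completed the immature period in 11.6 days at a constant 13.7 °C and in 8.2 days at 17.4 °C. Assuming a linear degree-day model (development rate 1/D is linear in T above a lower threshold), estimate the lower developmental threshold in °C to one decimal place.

4.8 °C

Under the model K = D·(T − T_b), so D₁·(T₁ − T_b) = D₂·(T₂ − T_b).
11.6·(13.7 − T_b) = 8.2·(17.4 − T_b)
T_b = (11.6·13.7 − 8.2·17.4) / (11.6 − 8.2) = 16.24 / 3.4 = 4.776 °C ≈ 4.8 °C.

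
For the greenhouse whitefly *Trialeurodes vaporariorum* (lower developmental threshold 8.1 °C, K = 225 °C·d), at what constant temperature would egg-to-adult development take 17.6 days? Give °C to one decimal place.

Required daily accumulation = 225 / 17.6 = 12.784 DD/day.
T = T_base + 12.784 = 8.1 + 12.784 = 20.884 ≈ 20.9 °C.

20.9 °C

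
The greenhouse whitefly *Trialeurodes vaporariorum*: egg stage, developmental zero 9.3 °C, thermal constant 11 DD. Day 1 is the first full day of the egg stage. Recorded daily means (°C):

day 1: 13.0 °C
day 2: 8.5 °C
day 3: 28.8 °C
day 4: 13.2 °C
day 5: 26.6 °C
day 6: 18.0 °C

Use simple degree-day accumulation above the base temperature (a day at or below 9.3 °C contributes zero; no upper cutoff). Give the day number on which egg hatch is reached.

Daily DD above 9.3 °C: 3.7, 0.0, 19.5, 3.9, 17.3, 8.7.
Cumulative: 3.7, 3.7, 23.2, 27.1, 44.4, 53.1.
The total first reaches 11 DD on day 3.

day 3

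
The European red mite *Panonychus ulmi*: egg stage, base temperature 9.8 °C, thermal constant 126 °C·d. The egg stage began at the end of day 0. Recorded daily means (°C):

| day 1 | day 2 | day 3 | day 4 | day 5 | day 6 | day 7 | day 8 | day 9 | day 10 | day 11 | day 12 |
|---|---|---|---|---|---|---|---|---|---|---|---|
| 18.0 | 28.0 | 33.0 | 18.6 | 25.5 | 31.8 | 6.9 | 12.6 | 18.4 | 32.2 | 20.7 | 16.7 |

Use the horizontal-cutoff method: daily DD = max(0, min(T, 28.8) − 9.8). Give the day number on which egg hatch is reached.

day 11

Daily DD above 9.8 °C (capped at 19.0): 8.2, 18.2, 19.0, 8.8, 15.7, 19.0, 0.0, 2.8, 8.6, 19.0, 10.9, 6.9.
Cumulative: 8.2, 26.4, 45.4, 54.2, 69.9, 88.9, 88.9, 91.7, 100.3, 119.3, 130.2, 137.1.
The total first reaches 126 DD on day 11.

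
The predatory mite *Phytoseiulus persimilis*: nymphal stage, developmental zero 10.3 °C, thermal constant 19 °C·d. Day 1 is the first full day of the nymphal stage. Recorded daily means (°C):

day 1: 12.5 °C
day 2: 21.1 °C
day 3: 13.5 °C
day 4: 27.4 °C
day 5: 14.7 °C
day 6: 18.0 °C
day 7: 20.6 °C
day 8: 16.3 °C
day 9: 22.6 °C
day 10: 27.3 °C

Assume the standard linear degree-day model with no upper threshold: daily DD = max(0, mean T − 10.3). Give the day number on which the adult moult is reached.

Daily DD above 10.3 °C: 2.2, 10.8, 3.2, 17.1, 4.4, 7.7, 10.3, 6.0, 12.3, 17.0.
Cumulative: 2.2, 13.0, 16.2, 33.3, 37.7, 45.4, 55.7, 61.7, 74.0, 91.0.
The total first reaches 19 DD on day 4.

day 4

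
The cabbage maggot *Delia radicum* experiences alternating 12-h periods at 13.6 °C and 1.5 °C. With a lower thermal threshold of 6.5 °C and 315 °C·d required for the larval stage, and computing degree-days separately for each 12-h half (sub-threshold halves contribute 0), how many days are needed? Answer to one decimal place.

88.7 days

Day half: max(0, 13.6 − 6.5) × 0.5 = 7.1 × 0.5 = 3.55 DD.
Night half: max(0, 1.5 − 6.5) × 0.5 = 0.0 × 0.5 = 0.00 DD.
Per 24 h: 3.55 DD/day.
Duration = 315 / 3.55 = 88.732 ≈ 88.7 days.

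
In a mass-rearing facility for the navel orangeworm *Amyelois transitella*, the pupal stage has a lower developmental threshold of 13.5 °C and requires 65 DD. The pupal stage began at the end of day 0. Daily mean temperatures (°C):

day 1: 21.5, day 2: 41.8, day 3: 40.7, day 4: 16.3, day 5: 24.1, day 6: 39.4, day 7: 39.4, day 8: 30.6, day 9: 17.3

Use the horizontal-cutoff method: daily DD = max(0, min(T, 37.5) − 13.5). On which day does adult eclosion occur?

day 5

Daily DD above 13.5 °C (capped at 24.0): 8.0, 24.0, 24.0, 2.8, 10.6, 24.0, 24.0, 17.1, 3.8.
Cumulative: 8.0, 32.0, 56.0, 58.8, 69.4, 93.4, 117.4, 134.5, 138.3.
The total first reaches 65 DD on day 5.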